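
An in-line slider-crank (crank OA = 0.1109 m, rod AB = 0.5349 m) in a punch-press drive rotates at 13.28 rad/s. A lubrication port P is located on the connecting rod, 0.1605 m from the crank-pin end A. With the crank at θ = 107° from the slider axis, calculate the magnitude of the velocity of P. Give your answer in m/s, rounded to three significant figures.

ω = 13.28 rad/s.  Crank-pin speed |V_A| = rω = 1.4728 m/s, perpendicular to OA.
Rod angle: sinφ = −(r/L) sinθ ⇒ φ = -11.436°; ω_rod = −rω cosθ/√(L²−r²sin²θ) = +0.8213 rad/s.
V_P = V_A + ω_rod × AP, with AP = 0.1605 m along the rod.
Components: V_Px = −rω sinθ − a·ω_rod·sinφ = -1.3823 m/s;  V_Py = rω cosθ + a·ω_rod·cosφ = -0.30139 m/s.
|V_P| = √(V_Px² + V_Py²) = 1.4147 m/s.

1.41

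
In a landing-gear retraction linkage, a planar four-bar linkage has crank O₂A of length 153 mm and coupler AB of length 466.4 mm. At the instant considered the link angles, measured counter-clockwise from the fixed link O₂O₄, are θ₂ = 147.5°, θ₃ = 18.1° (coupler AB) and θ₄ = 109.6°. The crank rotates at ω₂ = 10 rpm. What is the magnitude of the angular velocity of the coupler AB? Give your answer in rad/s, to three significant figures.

0.211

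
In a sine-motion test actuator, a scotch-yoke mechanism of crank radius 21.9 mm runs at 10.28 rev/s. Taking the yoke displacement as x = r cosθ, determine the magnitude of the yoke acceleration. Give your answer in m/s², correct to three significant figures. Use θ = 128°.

56.3

ω = 64.59 rad/s (from 10.28 rev/s).
x = r cosθ ⇒ ẍ = −rω² cosθ (ω constant).
|a| = rω²|cosθ| = 0.0219·(64.59)²·|cos 128°| = 56.251 m/s².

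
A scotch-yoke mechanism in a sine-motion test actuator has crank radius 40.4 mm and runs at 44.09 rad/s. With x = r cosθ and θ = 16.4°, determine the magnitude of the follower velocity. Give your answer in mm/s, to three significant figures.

503

ω = 44.09 rad/s
x = r cosθ ⇒ ẋ = −rω sinθ.
|v| = rω|sinθ| = 0.0404·44.09·|sin 16.4°| = 0.50292 m/s = 502.92 mm/s.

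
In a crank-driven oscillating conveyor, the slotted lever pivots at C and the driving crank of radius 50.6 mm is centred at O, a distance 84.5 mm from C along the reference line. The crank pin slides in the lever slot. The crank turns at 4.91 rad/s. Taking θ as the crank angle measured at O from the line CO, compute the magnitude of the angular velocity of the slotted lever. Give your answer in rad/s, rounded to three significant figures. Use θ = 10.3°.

ω = 4.91 rad/s
Crank pin A relative to C: A = (d + r cosθ, r sinθ); lever angle φ = atan2(r sinθ, d + r cosθ).
Differentiating tanφ: φ̇ = rω(d cosθ + r)/(d² + r² + 2dr cosθ).
d² + r² + 2dr cosθ = |CA|² = 0.0181142 m²;  d cosθ + r = +0.13374 m.
|ω_lever| = |0.0506·4.91·+0.13374| / 0.0181142 = 1.8343 rad/s.

1.83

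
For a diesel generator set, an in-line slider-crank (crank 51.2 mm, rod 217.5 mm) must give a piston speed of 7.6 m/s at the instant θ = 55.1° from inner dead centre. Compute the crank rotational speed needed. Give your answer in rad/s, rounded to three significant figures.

For an in-line slider-crank, |v_piston| = rω|sinθ|·[1 + r cosθ/√(L² − r² sin²θ)].
With r = 0.0512 m, L = 0.2175 m, θ = 55.1°: the bracketed kinematic factor |dx/dθ| = 0.047756 m.
ω = v/|dx/dθ| = 7.6/0.047756 = 159.14 rad/s.

159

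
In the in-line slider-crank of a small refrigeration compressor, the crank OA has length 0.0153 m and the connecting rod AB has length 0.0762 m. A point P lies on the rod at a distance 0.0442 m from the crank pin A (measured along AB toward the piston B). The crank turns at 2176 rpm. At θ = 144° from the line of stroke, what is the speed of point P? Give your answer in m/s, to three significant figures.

2.20

ω = 227.9 rad/s.  Crank-pin speed |V_A| = rω = 3.4864 m/s, perpendicular to OA.
Rod angle: sinφ = −(r/L) sinθ ⇒ φ = -6.778°; ω_rod = −rω cosθ/√(L²−r²sin²θ) = +37.276 rad/s.
V_P = V_A + ω_rod × AP, with AP = 0.0442 m along the rod.
Components: V_Px = −rω sinθ − a·ω_rod·sinφ = -1.8548 m/s;  V_Py = rω cosθ + a·ω_rod·cosφ = -1.1845 m/s.
|V_P| = √(V_Px² + V_Py²) = 2.2008 m/s.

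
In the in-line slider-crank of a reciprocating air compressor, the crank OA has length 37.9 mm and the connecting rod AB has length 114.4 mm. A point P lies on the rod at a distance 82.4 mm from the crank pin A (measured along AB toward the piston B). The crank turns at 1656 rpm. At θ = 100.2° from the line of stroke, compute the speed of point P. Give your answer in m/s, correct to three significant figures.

ω = 173.4 rad/s.  Crank-pin speed |V_A| = rω = 6.5725 m/s, perpendicular to OA.
Rod angle: sinφ = −(r/L) sinθ ⇒ φ = -19.030°; ω_rod = −rω cosθ/√(L²−r²sin²θ) = +10.762 rad/s.
V_P = V_A + ω_rod × AP, with AP = 0.0824 m along the rod.
Components: V_Px = −rω sinθ − a·ω_rod·sinφ = -6.1794 m/s;  V_Py = rω cosθ + a·ω_rod·cosφ = -0.32556 m/s.
|V_P| = √(V_Px² + V_Py²) = 6.188 m/s.

6.19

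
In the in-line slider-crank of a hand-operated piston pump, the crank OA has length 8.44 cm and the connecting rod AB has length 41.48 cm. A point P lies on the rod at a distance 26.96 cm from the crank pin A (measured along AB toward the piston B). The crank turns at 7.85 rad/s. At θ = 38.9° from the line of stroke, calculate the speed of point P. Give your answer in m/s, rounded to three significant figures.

0.493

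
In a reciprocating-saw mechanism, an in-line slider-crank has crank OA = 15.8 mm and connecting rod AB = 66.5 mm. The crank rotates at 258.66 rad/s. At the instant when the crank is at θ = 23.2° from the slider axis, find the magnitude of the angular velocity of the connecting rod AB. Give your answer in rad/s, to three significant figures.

ω = 258.7 rad/s
The rod makes angle φ with the slider axis where L sinφ = r sinθ; differentiating, L cosφ·φ̇ = r ω cosθ.
L cosφ = √(L² − r² sin²θ) = 0.066208 m.
|ω_rod| = r ω |cosθ| / √(L² − r² sin²θ) = 0.0158·258.7·0.91914/0.066208 = 56.736 rad/s.

56.7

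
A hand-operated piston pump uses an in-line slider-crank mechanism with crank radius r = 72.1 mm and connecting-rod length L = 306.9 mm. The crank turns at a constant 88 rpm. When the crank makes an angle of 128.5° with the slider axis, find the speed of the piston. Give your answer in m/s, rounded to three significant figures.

0.443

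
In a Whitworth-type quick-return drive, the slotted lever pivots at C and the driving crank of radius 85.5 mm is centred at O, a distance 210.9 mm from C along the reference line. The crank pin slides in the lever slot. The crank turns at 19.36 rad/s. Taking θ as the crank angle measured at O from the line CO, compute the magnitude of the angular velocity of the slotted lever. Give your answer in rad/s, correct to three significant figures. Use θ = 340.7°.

5.49

ω = 19.36 rad/s
Crank pin A relative to C: A = (d + r cosθ, r sinθ); lever angle φ = atan2(r sinθ, d + r cosθ).
Differentiating tanφ: φ̇ = rω(d cosθ + r)/(d² + r² + 2dr cosθ).
d² + r² + 2dr cosθ = |CA|² = 0.0858262 m²;  d cosθ + r = +0.28455 m.
|ω_lever| = |0.0855·19.36·+0.28455| / 0.0858262 = 5.4879 rad/s.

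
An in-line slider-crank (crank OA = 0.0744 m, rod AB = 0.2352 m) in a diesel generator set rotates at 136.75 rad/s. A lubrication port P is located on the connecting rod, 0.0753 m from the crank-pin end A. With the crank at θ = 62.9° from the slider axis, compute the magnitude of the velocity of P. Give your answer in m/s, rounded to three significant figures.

ω = 136.8 rad/s.  Crank-pin speed |V_A| = rω = 10.174 m/s, perpendicular to OA.
Rod angle: sinφ = −(r/L) sinθ ⇒ φ = -16.356°; ω_rod = −rω cosθ/√(L²−r²sin²θ) = -20.537 rad/s.
V_P = V_A + ω_rod × AP, with AP = 0.0753 m along the rod.
Components: V_Px = −rω sinθ − a·ω_rod·sinφ = -9.4927 m/s;  V_Py = rω cosθ + a·ω_rod·cosφ = +3.151 m/s.
|V_P| = √(V_Px² + V_Py²) = 10.002 m/s.

10.0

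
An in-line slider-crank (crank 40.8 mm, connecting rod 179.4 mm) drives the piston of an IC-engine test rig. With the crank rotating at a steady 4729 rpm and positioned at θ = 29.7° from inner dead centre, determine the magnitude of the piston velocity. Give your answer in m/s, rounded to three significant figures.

ω = 2π·4729/60 = 495.2 rad/s
For an in-line slider-crank, x = r cosθ + √(L² − r² sin²θ), so v = −rω sinθ·[1 + r cosθ/√(L² − r² sin²θ)].
With r = 0.0408 m, L = 0.1794 m, θ = 29.7°: √(L² − r² sin²θ) = 0.17826 m.
v = −0.0408·495.2·0.49546·[1 + 0.0408·0.86863/0.17826] = -12.001 m/s.
|v| = 12.001 m/s.

12.0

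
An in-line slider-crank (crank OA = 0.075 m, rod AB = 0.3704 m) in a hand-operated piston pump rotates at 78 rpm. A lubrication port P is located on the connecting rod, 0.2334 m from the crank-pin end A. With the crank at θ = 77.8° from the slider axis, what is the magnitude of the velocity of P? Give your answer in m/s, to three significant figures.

0.617

ω = 8.168 rad/s.  Crank-pin speed |V_A| = rω = 0.61261 m/s, perpendicular to OA.
Rod angle: sinφ = −(r/L) sinθ ⇒ φ = -11.415°; ω_rod = −rω cosθ/√(L²−r²sin²θ) = -0.35657 rad/s.
V_P = V_A + ω_rod × AP, with AP = 0.2334 m along the rod.
Components: V_Px = −rω sinθ − a·ω_rod·sinφ = -0.61525 m/s;  V_Py = rω cosθ + a·ω_rod·cosφ = +0.047883 m/s.
|V_P| = √(V_Px² + V_Py²) = 0.61711 m/s.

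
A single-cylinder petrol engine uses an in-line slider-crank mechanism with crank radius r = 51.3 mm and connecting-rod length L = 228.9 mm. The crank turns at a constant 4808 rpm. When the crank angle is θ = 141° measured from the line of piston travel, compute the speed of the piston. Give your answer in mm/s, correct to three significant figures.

13400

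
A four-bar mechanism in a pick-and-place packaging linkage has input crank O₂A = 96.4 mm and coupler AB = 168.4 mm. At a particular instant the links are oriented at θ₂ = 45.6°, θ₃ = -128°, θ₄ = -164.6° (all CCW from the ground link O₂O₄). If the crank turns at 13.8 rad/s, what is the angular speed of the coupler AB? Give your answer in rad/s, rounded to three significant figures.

6.66

ω₂ = 13.8 rad/s
Differentiating the loop-closure r₂e^{iθ₂}+r₃e^{iθ₃}=r₁+r₄e^{iθ₄} gives r₂ω₂e^{iθ₂}+r₃ω₃e^{iθ₃}=r₄ω₄e^{iθ₄}.
Eliminating the other unknown: ω₃ = r₂ω₂ sin(θ₄−θ₂) / [r₃ sin(θ₃−θ₄)].
Numerator sine = +0.50302; denominator sine = +0.59622.
Result = 0.0964·13.8·(+0.50302) / (0.1684·(+0.59622)) = +6.6648 rad/s; magnitude 6.6648 rad/s.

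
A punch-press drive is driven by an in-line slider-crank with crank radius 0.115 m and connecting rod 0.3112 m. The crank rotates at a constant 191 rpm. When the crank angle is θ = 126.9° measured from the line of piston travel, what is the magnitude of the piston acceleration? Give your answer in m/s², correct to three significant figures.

32.0

ω = 2π·191/60 = 20 rad/s
x(θ) = r cosθ + √(L² − r² sin²θ); with ω constant, a = ω²·d²x/dθ².
d²x/dθ² = −r cosθ − r²(cos2θ)/√u − r⁴ sin²2θ/(4u^{3/2}),  u = L² − r² sin²θ = 0.0883881 m².
Substituting r = 0.115 m, L = 0.3112 m, θ = 126.9°: d²x/dθ² = +0.079924 m.
a = ω²·d²x/dθ² = (20)²·(+0.079924) = +31.974 m/s²;  |a| = 31.974 m/s².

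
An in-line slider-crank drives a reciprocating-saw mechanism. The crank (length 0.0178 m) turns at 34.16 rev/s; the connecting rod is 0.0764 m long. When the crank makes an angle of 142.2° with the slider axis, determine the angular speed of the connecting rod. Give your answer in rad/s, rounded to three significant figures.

ω = 214.6 rad/s (converted from 34.16 rev/s).
The rod makes angle φ with the slider axis where L sinφ = r sinθ; differentiating, L cosφ·φ̇ = r ω cosθ.
L cosφ = √(L² − r² sin²θ) = 0.075617 m.
|ω_rod| = r ω |cosθ| / √(L² − r² sin²θ) = 0.0178·214.6·0.79016/0.075617 = 39.922 rad/s.

39.9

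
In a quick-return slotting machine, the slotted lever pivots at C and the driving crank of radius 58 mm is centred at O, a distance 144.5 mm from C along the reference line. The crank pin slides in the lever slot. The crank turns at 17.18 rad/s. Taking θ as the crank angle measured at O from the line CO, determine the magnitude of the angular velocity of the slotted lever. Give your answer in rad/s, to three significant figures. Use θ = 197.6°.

9.61

ω = 17.18 rad/s
Crank pin A relative to C: A = (d + r cosθ, r sinθ); lever angle φ = atan2(r sinθ, d + r cosθ).
Differentiating tanφ: φ̇ = rω(d cosθ + r)/(d² + r² + 2dr cosθ).
d² + r² + 2dr cosθ = |CA|² = 0.00826687 m²;  d cosθ + r = -0.079736 m.
|ω_lever| = |0.058·17.18·-0.079736| / 0.00826687 = 9.6109 rad/s.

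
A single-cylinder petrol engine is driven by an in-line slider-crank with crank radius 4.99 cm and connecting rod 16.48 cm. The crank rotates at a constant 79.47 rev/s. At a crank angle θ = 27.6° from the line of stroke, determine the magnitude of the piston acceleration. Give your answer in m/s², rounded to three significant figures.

13300

ω = 2π·79.5 = 499.3 rad/s
x(θ) = r cosθ + √(L² − r² sin²θ); with ω constant, a = ω²·d²x/dθ².
d²x/dθ² = −r cosθ − r²(cos2θ)/√u − r⁴ sin²2θ/(4u^{3/2}),  u = L² − r² sin²θ = 0.0266246 m².
Substituting r = 0.0499 m, L = 0.1648 m, θ = 27.6°: d²x/dθ² = -0.053171 m.
a = ω²·d²x/dθ² = (499.3)²·(-0.053171) = -13257 m/s²;  |a| = 13257 m/s².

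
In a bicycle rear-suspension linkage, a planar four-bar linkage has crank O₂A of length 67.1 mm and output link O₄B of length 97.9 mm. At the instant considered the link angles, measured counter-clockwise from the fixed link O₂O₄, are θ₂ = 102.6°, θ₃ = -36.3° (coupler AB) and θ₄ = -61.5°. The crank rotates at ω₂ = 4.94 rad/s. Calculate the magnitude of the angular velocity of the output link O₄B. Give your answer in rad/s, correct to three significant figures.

ω₂ = 4.94 rad/s
Differentiating the loop-closure r₂e^{iθ₂}+r₃e^{iθ₃}=r₁+r₄e^{iθ₄} gives r₂ω₂e^{iθ₂}+r₃ω₃e^{iθ₃}=r₄ω₄e^{iθ₄}.
Eliminating the other unknown: ω₄ = r₂ω₂ sin(θ₂−θ₃) / [r₄ sin(θ₄−θ₃)].
Numerator sine = +0.65738; denominator sine = -0.42578.
Result = 0.0671·4.94·(+0.65738) / (0.0979·(-0.42578)) = -5.2275 rad/s; magnitude 5.2275 rad/s.

5.23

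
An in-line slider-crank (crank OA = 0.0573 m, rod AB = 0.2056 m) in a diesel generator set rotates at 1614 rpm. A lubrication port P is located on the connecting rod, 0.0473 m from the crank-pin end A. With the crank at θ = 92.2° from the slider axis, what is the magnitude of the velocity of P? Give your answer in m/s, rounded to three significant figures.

9.66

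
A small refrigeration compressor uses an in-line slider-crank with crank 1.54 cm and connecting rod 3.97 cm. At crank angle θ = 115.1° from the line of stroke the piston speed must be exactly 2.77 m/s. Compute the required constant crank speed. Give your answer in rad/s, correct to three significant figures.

241

For an in-line slider-crank, |v_piston| = rω|sinθ|·[1 + r cosθ/√(L² − r² sin²θ)].
With r = 0.0154 m, L = 0.0397 m, θ = 115.1°: the bracketed kinematic factor |dx/dθ| = 0.011495 m.
ω = v/|dx/dθ| = 2.77/0.011495 = 240.98 rad/s.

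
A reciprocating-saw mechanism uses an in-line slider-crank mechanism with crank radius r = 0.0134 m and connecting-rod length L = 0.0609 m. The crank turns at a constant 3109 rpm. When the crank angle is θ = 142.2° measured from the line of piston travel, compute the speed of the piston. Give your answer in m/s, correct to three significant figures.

ω = 2π·3109/60 = 325.6 rad/s
For an in-line slider-crank, x = r cosθ + √(L² − r² sin²θ), so v = −rω sinθ·[1 + r cosθ/√(L² − r² sin²θ)].
With r = 0.0134 m, L = 0.0609 m, θ = 142.2°: √(L² − r² sin²θ) = 0.060344 m.
v = −0.0134·325.6·0.61291·[1 + 0.0134·-0.79016/0.060344] = -2.2047 m/s.
|v| = 2.2047 m/s.

2.20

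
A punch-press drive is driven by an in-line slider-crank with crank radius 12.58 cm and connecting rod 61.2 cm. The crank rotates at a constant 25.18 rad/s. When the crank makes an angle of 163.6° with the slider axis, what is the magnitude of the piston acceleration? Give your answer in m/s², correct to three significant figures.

ω = 25.18 rad/s
x(θ) = r cosθ + √(L² − r² sin²θ); with ω constant, a = ω²·d²x/dθ².
d²x/dθ² = −r cosθ − r²(cos2θ)/√u − r⁴ sin²2θ/(4u^{3/2}),  u = L² − r² sin²θ = 0.373282 m².
Substituting r = 0.1258 m, L = 0.612 m, θ = 163.6°: d²x/dθ² = +0.098828 m.
a = ω²·d²x/dθ² = (25.18)²·(+0.098828) = +62.66 m/s²;  |a| = 62.66 m/s².

62.7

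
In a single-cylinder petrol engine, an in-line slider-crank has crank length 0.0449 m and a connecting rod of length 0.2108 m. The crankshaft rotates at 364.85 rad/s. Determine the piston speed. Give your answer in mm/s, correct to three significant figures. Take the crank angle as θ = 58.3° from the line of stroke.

15500

ω = 364.9 rad/s
For an in-line slider-crank, x = r cosθ + √(L² − r² sin²θ), so v = −rω sinθ·[1 + r cosθ/√(L² − r² sin²θ)].
With r = 0.0449 m, L = 0.2108 m, θ = 58.3°: √(L² − r² sin²θ) = 0.20731 m.
v = −0.0449·364.9·0.85081·[1 + 0.0449·0.52547/0.20731] = -15.524 m/s.
|v| = 15.524 m/s = 15524 mm/s.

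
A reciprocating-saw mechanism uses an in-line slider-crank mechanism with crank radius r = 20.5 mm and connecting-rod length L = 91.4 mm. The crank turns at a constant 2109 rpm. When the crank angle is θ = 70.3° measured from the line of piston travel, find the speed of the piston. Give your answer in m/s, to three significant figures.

4.59

ω = 2π·2109/60 = 220.9 rad/s
For an in-line slider-crank, x = r cosθ + √(L² − r² sin²θ), so v = −rω sinθ·[1 + r cosθ/√(L² − r² sin²θ)].
With r = 0.0205 m, L = 0.0914 m, θ = 70.3°: √(L² − r² sin²θ) = 0.089339 m.
v = −0.0205·220.9·0.94147·[1 + 0.0205·0.33710/0.089339] = -4.5922 m/s.
|v| = 4.5922 m/s.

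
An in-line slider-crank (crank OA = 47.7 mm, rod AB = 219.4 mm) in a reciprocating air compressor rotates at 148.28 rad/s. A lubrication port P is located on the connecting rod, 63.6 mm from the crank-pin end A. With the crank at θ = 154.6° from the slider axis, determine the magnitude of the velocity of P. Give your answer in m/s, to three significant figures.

5.36

ω = 148.3 rad/s.  Crank-pin speed |V_A| = rω = 7.073 m/s, perpendicular to OA.
Rod angle: sinφ = −(r/L) sinθ ⇒ φ = -5.351°; ω_rod = −rω cosθ/√(L²−r²sin²θ) = +29.249 rad/s.
V_P = V_A + ω_rod × AP, with AP = 0.0636 m along the rod.
Components: V_Px = −rω sinθ − a·ω_rod·sinφ = -2.8604 m/s;  V_Py = rω cosθ + a·ω_rod·cosφ = -4.5371 m/s.
|V_P| = √(V_Px² + V_Py²) = 5.3635 m/s.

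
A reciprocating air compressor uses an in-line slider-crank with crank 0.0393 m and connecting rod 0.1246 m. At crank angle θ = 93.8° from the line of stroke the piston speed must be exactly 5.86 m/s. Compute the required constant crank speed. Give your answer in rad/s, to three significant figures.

153

For an in-line slider-crank, |v_piston| = rω|sinθ|·[1 + r cosθ/√(L² − r² sin²θ)].
With r = 0.0393 m, L = 0.1246 m, θ = 93.8°: the bracketed kinematic factor |dx/dθ| = 0.03835 m.
ω = v/|dx/dθ| = 5.86/0.03835 = 152.8 rad/s.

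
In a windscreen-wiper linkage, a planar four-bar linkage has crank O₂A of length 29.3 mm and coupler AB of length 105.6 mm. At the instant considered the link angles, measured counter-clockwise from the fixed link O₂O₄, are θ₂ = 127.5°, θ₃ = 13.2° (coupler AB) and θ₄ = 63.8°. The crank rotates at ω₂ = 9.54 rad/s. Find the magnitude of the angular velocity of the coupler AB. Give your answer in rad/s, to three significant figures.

ω₂ = 9.54 rad/s
Differentiating the loop-closure r₂e^{iθ₂}+r₃e^{iθ₃}=r₁+r₄e^{iθ₄} gives r₂ω₂e^{iθ₂}+r₃ω₃e^{iθ₃}=r₄ω₄e^{iθ₄}.
Eliminating the other unknown: ω₃ = r₂ω₂ sin(θ₄−θ₂) / [r₃ sin(θ₃−θ₄)].
Numerator sine = -0.89649; denominator sine = -0.77273.
Result = 0.0293·9.54·(-0.89649) / (0.1056·(-0.77273)) = +3.0709 rad/s; magnitude 3.0709 rad/s.

3.07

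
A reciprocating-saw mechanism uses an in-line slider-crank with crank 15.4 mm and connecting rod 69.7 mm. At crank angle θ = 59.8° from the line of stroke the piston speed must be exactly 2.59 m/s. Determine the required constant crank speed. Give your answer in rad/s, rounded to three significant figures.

175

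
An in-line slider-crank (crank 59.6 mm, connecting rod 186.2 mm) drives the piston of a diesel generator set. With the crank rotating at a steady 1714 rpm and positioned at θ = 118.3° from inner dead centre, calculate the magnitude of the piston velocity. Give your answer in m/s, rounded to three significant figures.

7.93

ω = 2π·1714/60 = 179.5 rad/s
For an in-line slider-crank, x = r cosθ + √(L² − r² sin²θ), so v = −rω sinθ·[1 + r cosθ/√(L² − r² sin²θ)].
With r = 0.0596 m, L = 0.1862 m, θ = 118.3°: √(L² − r² sin²θ) = 0.17865 m.
v = −0.0596·179.5·0.88048·[1 + 0.0596·-0.47409/0.17865] = -7.9293 m/s.
|v| = 7.9293 m/s.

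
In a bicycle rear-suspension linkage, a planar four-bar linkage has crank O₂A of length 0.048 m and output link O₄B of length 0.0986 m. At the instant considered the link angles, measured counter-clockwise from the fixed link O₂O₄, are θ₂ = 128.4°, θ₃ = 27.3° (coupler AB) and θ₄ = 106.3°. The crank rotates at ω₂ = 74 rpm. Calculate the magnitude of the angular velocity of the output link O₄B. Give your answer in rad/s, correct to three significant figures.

3.77

ω₂ = 7.749 rad/s (from 74 rpm).
Differentiating the loop-closure r₂e^{iθ₂}+r₃e^{iθ₃}=r₁+r₄e^{iθ₄} gives r₂ω₂e^{iθ₂}+r₃ω₃e^{iθ₃}=r₄ω₄e^{iθ₄}.
Eliminating the other unknown: ω₄ = r₂ω₂ sin(θ₂−θ₃) / [r₄ sin(θ₄−θ₃)].
Numerator sine = +0.98129; denominator sine = +0.98163.
Result = 0.048·7.749·(+0.98129) / (0.0986·(+0.98163)) = +3.7712 rad/s; magnitude 3.7712 rad/s.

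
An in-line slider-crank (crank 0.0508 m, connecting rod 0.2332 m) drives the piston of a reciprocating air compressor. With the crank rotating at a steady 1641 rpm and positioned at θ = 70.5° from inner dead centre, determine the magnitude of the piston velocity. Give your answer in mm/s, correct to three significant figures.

8840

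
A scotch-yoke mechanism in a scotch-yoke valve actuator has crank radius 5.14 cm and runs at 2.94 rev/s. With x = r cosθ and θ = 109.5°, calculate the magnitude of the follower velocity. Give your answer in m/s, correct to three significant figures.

0.895

ω = 18.47 rad/s (from 2.94 rev/s).
x = r cosθ ⇒ ẋ = −rω sinθ.
|v| = rω|sinθ| = 0.0514·18.47·|sin 109.5°| = 0.89503 m/s.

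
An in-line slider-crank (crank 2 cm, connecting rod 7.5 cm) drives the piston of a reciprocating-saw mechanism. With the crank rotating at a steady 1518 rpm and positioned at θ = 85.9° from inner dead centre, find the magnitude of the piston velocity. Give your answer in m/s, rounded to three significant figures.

3.23

ω = 2π·1518/60 = 159 rad/s
For an in-line slider-crank, x = r cosθ + √(L² − r² sin²θ), so v = −rω sinθ·[1 + r cosθ/√(L² − r² sin²θ)].
With r = 0.02 m, L = 0.075 m, θ = 85.9°: √(L² − r² sin²θ) = 0.072298 m.
v = −0.02·159·0.99744·[1 + 0.02·0.07150/0.072298] = -3.2339 m/s.
|v| = 3.2339 m/s.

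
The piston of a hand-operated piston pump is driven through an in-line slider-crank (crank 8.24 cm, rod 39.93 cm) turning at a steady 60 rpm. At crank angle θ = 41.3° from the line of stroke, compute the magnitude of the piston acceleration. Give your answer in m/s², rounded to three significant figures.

2.54

ω = 2π·60/60 = 6.283 rad/s
x(θ) = r cosθ + √(L² − r² sin²θ); with ω constant, a = ω²·d²x/dθ².
d²x/dθ² = −r cosθ − r²(cos2θ)/√u − r⁴ sin²2θ/(4u^{3/2}),  u = L² − r² sin²θ = 0.156483 m².
Substituting r = 0.0824 m, L = 0.3993 m, θ = 41.3°: d²x/dθ² = -0.064298 m.
a = ω²·d²x/dθ² = (6.283)²·(-0.064298) = -2.5384 m/s²;  |a| = 2.5384 m/s².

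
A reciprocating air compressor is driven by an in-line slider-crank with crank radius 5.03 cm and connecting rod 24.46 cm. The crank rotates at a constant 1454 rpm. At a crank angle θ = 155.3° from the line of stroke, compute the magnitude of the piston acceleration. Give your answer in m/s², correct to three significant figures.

901

ω = 2π·1454/60 = 152.3 rad/s
x(θ) = r cosθ + √(L² − r² sin²θ); with ω constant, a = ω²·d²x/dθ².
d²x/dθ² = −r cosθ − r²(cos2θ)/√u − r⁴ sin²2θ/(4u^{3/2}),  u = L² − r² sin²θ = 0.0593874 m².
Substituting r = 0.0503 m, L = 0.2446 m, θ = 155.3°: d²x/dθ² = +0.038878 m.
a = ω²·d²x/dθ² = (152.3)²·(+0.038878) = +901.34 m/s²;  |a| = 901.34 m/s².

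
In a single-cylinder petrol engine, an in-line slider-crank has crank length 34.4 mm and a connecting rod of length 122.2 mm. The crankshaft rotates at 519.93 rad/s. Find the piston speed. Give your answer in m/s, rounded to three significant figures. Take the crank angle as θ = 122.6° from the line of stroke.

ω = 519.9 rad/s
For an in-line slider-crank, x = r cosθ + √(L² − r² sin²θ), so v = −rω sinθ·[1 + r cosθ/√(L² − r² sin²θ)].
With r = 0.0344 m, L = 0.1222 m, θ = 122.6°: √(L² − r² sin²θ) = 0.11871 m.
v = −0.0344·519.9·0.84245·[1 + 0.0344·-0.53877/0.11871] = -12.715 m/s.
|v| = 12.715 m/s.

12.7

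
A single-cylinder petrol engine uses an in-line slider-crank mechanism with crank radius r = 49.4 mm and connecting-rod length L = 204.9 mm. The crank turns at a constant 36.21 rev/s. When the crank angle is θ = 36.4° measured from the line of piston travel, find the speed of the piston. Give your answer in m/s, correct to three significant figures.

7.98

ω = 2π·36.2 = 227.5 rad/s
For an in-line slider-crank, x = r cosθ + √(L² − r² sin²θ), so v = −rω sinθ·[1 + r cosθ/√(L² − r² sin²θ)].
With r = 0.0494 m, L = 0.2049 m, θ = 36.4°: √(L² − r² sin²θ) = 0.20279 m.
v = −0.0494·227.5·0.59342·[1 + 0.0494·0.80489/0.20279] = -7.9773 m/s.
|v| = 7.9773 m/s.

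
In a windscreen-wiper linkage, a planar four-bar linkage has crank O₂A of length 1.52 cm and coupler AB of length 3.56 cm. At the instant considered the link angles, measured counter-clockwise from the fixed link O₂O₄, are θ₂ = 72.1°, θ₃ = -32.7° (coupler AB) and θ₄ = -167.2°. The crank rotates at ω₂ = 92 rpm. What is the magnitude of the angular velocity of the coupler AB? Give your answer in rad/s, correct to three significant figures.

4.96

ω₂ = 9.634 rad/s (from 92 rpm).
Differentiating the loop-closure r₂e^{iθ₂}+r₃e^{iθ₃}=r₁+r₄e^{iθ₄} gives r₂ω₂e^{iθ₂}+r₃ω₃e^{iθ₃}=r₄ω₄e^{iθ₄}.
Eliminating the other unknown: ω₃ = r₂ω₂ sin(θ₄−θ₂) / [r₃ sin(θ₃−θ₄)].
Numerator sine = +0.85985; denominator sine = +0.71325.
Result = 0.0152·9.634·(+0.85985) / (0.0356·(+0.71325)) = +4.959 rad/s; magnitude 4.959 rad/s.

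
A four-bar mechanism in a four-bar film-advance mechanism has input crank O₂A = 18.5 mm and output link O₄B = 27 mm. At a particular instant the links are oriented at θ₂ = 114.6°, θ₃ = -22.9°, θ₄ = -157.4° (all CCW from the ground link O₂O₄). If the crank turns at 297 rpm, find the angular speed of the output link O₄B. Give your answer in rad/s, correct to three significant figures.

ω₂ = 31.1 rad/s (from 297 rpm).
Differentiating the loop-closure r₂e^{iθ₂}+r₃e^{iθ₃}=r₁+r₄e^{iθ₄} gives r₂ω₂e^{iθ₂}+r₃ω₃e^{iθ₃}=r₄ω₄e^{iθ₄}.
Eliminating the other unknown: ω₄ = r₂ω₂ sin(θ₂−θ₃) / [r₄ sin(θ₄−θ₃)].
Numerator sine = +0.67559; denominator sine = -0.71325.
Result = 0.0185·31.1·(+0.67559) / (0.027·(-0.71325)) = -20.185 rad/s; magnitude 20.185 rad/s.

20.2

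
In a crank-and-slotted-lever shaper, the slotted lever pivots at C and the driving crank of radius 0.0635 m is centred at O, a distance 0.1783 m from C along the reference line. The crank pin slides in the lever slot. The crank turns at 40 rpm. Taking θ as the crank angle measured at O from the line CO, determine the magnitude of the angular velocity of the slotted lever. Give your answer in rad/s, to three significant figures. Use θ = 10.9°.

1.09

ω = 4.189 rad/s (from 40 rpm).
Crank pin A relative to C: A = (d + r cosθ, r sinθ); lever angle φ = atan2(r sinθ, d + r cosθ).
Differentiating tanφ: φ̇ = rω(d cosθ + r)/(d² + r² + 2dr cosθ).
d² + r² + 2dr cosθ = |CA|² = 0.0580587 m²;  d cosθ + r = +0.23858 m.
|ω_lever| = |0.0635·4.189·+0.23858| / 0.0580587 = 1.093 rad/s.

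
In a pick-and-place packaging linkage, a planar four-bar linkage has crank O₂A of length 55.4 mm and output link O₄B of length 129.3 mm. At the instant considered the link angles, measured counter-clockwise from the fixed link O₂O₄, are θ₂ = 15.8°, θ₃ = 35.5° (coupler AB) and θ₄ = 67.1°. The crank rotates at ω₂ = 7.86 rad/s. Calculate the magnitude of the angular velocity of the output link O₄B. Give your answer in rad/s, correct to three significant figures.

2.17

ω₂ = 7.86 rad/s
Differentiating the loop-closure r₂e^{iθ₂}+r₃e^{iθ₃}=r₁+r₄e^{iθ₄} gives r₂ω₂e^{iθ₂}+r₃ω₃e^{iθ₃}=r₄ω₄e^{iθ₄}.
Eliminating the other unknown: ω₄ = r₂ω₂ sin(θ₂−θ₃) / [r₄ sin(θ₄−θ₃)].
Numerator sine = -0.33710; denominator sine = +0.52399.
Result = 0.0554·7.86·(-0.33710) / (0.1293·(+0.52399)) = -2.1665 rad/s; magnitude 2.1665 rad/s.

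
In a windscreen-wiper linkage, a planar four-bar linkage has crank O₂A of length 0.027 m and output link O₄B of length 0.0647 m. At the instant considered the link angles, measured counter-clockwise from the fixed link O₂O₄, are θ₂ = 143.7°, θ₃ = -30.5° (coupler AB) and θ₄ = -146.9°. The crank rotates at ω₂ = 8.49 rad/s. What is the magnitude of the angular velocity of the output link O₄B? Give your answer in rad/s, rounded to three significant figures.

ω₂ = 8.49 rad/s
Differentiating the loop-closure r₂e^{iθ₂}+r₃e^{iθ₃}=r₁+r₄e^{iθ₄} gives r₂ω₂e^{iθ₂}+r₃ω₃e^{iθ₃}=r₄ω₄e^{iθ₄}.
Eliminating the other unknown: ω₄ = r₂ω₂ sin(θ₂−θ₃) / [r₄ sin(θ₄−θ₃)].
Numerator sine = +0.10106; denominator sine = -0.89571.
Result = 0.027·8.49·(+0.10106) / (0.0647·(-0.89571)) = -0.39973 rad/s; magnitude 0.39973 rad/s.

0.400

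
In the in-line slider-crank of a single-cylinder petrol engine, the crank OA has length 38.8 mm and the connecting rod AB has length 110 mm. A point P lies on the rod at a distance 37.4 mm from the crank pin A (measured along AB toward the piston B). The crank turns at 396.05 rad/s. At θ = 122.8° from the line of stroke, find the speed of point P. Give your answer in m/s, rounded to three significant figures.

ω = 396.1 rad/s.  Crank-pin speed |V_A| = rω = 15.367 m/s, perpendicular to OA.
Rod angle: sinφ = −(r/L) sinθ ⇒ φ = -17.247°; ω_rod = −rω cosθ/√(L²−r²sin²θ) = +79.238 rad/s.
V_P = V_A + ω_rod × AP, with AP = 0.0374 m along the rod.
Components: V_Px = −rω sinθ − a·ω_rod·sinφ = -12.038 m/s;  V_Py = rω cosθ + a·ω_rod·cosφ = -5.494 m/s.
|V_P| = √(V_Px² + V_Py²) = 13.233 m/s.

13.2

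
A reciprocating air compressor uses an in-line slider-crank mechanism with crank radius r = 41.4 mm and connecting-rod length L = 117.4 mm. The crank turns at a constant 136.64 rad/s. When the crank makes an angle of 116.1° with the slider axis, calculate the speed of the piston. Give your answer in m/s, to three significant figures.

4.25

ω = 136.6 rad/s
For an in-line slider-crank, x = r cosθ + √(L² − r² sin²θ), so v = −rω sinθ·[1 + r cosθ/√(L² − r² sin²θ)].
With r = 0.0414 m, L = 0.1174 m, θ = 116.1°: √(L² − r² sin²θ) = 0.11136 m.
v = −0.0414·136.6·0.89803·[1 + 0.0414·-0.43994/0.11136] = -4.2492 m/s.
|v| = 4.2492 m/s.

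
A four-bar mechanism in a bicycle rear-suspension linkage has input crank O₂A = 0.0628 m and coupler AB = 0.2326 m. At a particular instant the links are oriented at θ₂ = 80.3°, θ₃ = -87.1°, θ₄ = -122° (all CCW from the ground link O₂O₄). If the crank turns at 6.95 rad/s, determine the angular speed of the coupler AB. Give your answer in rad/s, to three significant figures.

ω₂ = 6.95 rad/s
Differentiating the loop-closure r₂e^{iθ₂}+r₃e^{iθ₃}=r₁+r₄e^{iθ₄} gives r₂ω₂e^{iθ₂}+r₃ω₃e^{iθ₃}=r₄ω₄e^{iθ₄}.
Eliminating the other unknown: ω₃ = r₂ω₂ sin(θ₄−θ₂) / [r₃ sin(θ₃−θ₄)].
Numerator sine = +0.37946; denominator sine = +0.57215.
Result = 0.0628·6.95·(+0.37946) / (0.2326·(+0.57215)) = +1.2445 rad/s; magnitude 1.2445 rad/s.

1.24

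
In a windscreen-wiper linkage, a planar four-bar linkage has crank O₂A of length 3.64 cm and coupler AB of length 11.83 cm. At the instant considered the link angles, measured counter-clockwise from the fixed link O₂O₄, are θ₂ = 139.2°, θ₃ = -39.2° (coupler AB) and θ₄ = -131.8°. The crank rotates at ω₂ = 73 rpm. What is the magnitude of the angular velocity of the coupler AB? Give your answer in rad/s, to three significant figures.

2.35

ω₂ = 7.645 rad/s (from 73 rpm).
Differentiating the loop-closure r₂e^{iθ₂}+r₃e^{iθ₃}=r₁+r₄e^{iθ₄} gives r₂ω₂e^{iθ₂}+r₃ω₃e^{iθ₃}=r₄ω₄e^{iθ₄}.
Eliminating the other unknown: ω₃ = r₂ω₂ sin(θ₄−θ₂) / [r₃ sin(θ₃−θ₄)].
Numerator sine = +0.99985; denominator sine = +0.99897.
Result = 0.0364·7.645·(+0.99985) / (0.1183·(+0.99897)) = +2.3542 rad/s; magnitude 2.3542 rad/s.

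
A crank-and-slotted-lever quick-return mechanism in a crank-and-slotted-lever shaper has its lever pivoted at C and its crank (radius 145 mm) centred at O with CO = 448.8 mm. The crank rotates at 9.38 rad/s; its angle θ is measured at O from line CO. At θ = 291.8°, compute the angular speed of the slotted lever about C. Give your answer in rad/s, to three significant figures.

1.57

ω = 9.38 rad/s
Crank pin A relative to C: A = (d + r cosθ, r sinθ); lever angle φ = atan2(r sinθ, d + r cosθ).
Differentiating tanφ: φ̇ = rω(d cosθ + r)/(d² + r² + 2dr cosθ).
d² + r² + 2dr cosθ = |CA|² = 0.270781 m²;  d cosθ + r = +0.31167 m.
|ω_lever| = |0.145·9.38·+0.31167| / 0.270781 = 1.5655 rad/s.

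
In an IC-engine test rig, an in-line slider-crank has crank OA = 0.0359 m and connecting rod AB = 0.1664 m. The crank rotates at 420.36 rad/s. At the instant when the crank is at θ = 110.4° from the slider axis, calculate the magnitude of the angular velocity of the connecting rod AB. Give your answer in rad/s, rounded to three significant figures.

ω = 420.4 rad/s
The rod makes angle φ with the slider axis where L sinφ = r sinθ; differentiating, L cosφ·φ̇ = r ω cosθ.
L cosφ = √(L² − r² sin²θ) = 0.16296 m.
|ω_rod| = r ω |cosθ| / √(L² − r² sin²θ) = 0.0359·420.4·0.34857/0.16296 = 32.279 rad/s.

32.3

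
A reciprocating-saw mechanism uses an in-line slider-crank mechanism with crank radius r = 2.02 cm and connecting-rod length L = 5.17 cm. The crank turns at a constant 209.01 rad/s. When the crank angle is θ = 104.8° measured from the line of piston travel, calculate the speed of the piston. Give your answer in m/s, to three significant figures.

3.64

ω = 209 rad/s
For an in-line slider-crank, x = r cosθ + √(L² − r² sin²θ), so v = −rω sinθ·[1 + r cosθ/√(L² − r² sin²θ)].
With r = 0.0202 m, L = 0.0517 m, θ = 104.8°: √(L² − r² sin²θ) = 0.047869 m.
v = −0.0202·209·0.96682·[1 + 0.0202·-0.25545/0.047869] = -3.6419 m/s.
|v| = 3.6419 m/s.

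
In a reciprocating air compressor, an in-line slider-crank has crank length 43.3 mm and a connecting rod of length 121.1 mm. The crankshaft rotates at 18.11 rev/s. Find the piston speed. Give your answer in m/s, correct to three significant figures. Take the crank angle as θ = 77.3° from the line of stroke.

5.21

ω = 2π·18.1 = 113.8 rad/s
For an in-line slider-crank, x = r cosθ + √(L² − r² sin²θ), so v = −rω sinθ·[1 + r cosθ/√(L² − r² sin²θ)].
With r = 0.0433 m, L = 0.1211 m, θ = 77.3°: √(L² − r² sin²θ) = 0.11349 m.
v = −0.0433·113.8·0.97553·[1 + 0.0433·0.21985/0.11349] = -5.2096 m/s.
|v| = 5.2096 m/s.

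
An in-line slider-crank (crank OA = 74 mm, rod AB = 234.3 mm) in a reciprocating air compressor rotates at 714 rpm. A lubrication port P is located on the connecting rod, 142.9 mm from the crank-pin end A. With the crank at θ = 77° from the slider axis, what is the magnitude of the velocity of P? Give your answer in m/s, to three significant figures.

ω = 74.77 rad/s.  Crank-pin speed |V_A| = rω = 5.533 m/s, perpendicular to OA.
Rod angle: sinφ = −(r/L) sinθ ⇒ φ = -17.923°; ω_rod = −rω cosθ/√(L²−r²sin²θ) = -5.5831 rad/s.
V_P = V_A + ω_rod × AP, with AP = 0.1429 m along the rod.
Components: V_Px = −rω sinθ − a·ω_rod·sinφ = -5.6367 m/s;  V_Py = rω cosθ + a·ω_rod·cosφ = +0.48553 m/s.
|V_P| = √(V_Px² + V_Py²) = 5.6576 m/s.

5.66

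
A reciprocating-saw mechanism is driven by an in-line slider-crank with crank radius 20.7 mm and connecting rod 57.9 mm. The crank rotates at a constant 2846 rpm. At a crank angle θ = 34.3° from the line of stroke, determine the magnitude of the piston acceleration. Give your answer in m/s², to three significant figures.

1780

ω = 2π·2846/60 = 298 rad/s
x(θ) = r cosθ + √(L² − r² sin²θ); with ω constant, a = ω²·d²x/dθ².
d²x/dθ² = −r cosθ − r²(cos2θ)/√u − r⁴ sin²2θ/(4u^{3/2}),  u = L² − r² sin²θ = 0.00321634 m².
Substituting r = 0.0207 m, L = 0.0579 m, θ = 34.3°: d²x/dθ² = -0.020075 m.
a = ω²·d²x/dθ² = (298)²·(-0.020075) = -1783.1 m/s²;  |a| = 1783.1 m/s².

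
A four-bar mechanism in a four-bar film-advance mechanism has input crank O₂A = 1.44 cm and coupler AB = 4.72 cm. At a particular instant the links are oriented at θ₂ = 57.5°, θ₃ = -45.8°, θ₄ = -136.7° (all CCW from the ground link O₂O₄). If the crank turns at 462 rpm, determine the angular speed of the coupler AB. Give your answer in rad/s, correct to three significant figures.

ω₂ = 48.38 rad/s (from 462 rpm).
Differentiating the loop-closure r₂e^{iθ₂}+r₃e^{iθ₃}=r₁+r₄e^{iθ₄} gives r₂ω₂e^{iθ₂}+r₃ω₃e^{iθ₃}=r₄ω₄e^{iθ₄}.
Eliminating the other unknown: ω₃ = r₂ω₂ sin(θ₄−θ₂) / [r₃ sin(θ₃−θ₄)].
Numerator sine = +0.24531; denominator sine = +0.99988.
Result = 0.0144·48.38·(+0.24531) / (0.0472·(+0.99988)) = +3.6212 rad/s; magnitude 3.6212 rad/s.

3.62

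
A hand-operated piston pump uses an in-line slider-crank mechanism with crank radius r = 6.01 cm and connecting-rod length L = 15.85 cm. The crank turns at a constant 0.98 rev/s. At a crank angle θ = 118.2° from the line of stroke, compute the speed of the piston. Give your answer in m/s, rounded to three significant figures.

0.264

ω = 2π·0.98 = 6.158 rad/s
For an in-line slider-crank, x = r cosθ + √(L² − r² sin²θ), so v = −rω sinθ·[1 + r cosθ/√(L² − r² sin²θ)].
With r = 0.0601 m, L = 0.1585 m, θ = 118.2°: √(L² − r² sin²θ) = 0.14939 m.
v = −0.0601·6.158·0.88130·[1 + 0.0601·-0.47255/0.14939] = -0.26414 m/s.
|v| = 0.26414 m/s.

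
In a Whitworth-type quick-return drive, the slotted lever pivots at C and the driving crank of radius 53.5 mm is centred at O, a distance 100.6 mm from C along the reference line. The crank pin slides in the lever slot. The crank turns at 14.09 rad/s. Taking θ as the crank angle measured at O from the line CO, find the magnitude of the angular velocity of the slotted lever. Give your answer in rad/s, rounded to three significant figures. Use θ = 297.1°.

4.19

ω = 14.09 rad/s
Crank pin A relative to C: A = (d + r cosθ, r sinθ); lever angle φ = atan2(r sinθ, d + r cosθ).
Differentiating tanφ: φ̇ = rω(d cosθ + r)/(d² + r² + 2dr cosθ).
d² + r² + 2dr cosθ = |CA|² = 0.0178862 m²;  d cosθ + r = +0.099328 m.
|ω_lever| = |0.0535·14.09·+0.099328| / 0.0178862 = 4.1862 rad/s.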